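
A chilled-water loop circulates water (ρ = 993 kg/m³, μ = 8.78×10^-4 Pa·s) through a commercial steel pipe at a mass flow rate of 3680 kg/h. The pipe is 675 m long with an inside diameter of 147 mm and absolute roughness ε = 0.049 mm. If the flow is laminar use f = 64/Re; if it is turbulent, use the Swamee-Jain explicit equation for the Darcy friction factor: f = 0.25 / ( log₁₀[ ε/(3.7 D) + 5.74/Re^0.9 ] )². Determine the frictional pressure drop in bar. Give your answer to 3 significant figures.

ṁ = 3680 kg/h = 3680/3600 = 1.022 kg/s.
A = πD²/4 = π(0.147)²/4 = 0.01697 m²; mean velocity V = ṁ/(ρA) = 1.022/(993 · 0.01697) = 0.06066 m/s.
Reynolds number Re = ρVD/μ = 993 · 0.06066 · 0.147 / 0.000878 = 1.008e+04.
Re > 4000 → turbulent. Relative roughness ε/D = 4.9e-05/0.147 = 0.000333. Swamee-Jain: f = 0.25/(log₁₀[0.000333/3.7 + 5.74/1.008e+04^0.9])² = 0.25/(log₁₀[9.01e-05 + 0.00143])² = 0.25/(-2.818)² = 0.03149.
Darcy-Weisbach: ΔP = f(L/D)(ρV²/2) = 0.03149·(675/0.147)·(993·0.06066²/2) = 0.03149·4592·1.827 = 264.1 Pa.
ΔP = 264.1 Pa = 0.00264 bar.

ΔP ≈ 0.00264 bar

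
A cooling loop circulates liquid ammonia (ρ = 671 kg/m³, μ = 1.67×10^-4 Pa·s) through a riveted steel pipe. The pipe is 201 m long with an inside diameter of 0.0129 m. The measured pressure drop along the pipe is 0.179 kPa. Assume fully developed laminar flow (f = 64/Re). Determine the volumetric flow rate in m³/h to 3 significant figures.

For laminar flow, f = 64/Re with Re = ρVD/μ, so Darcy-Weisbach reduces to ΔP = 32μLV/D². Solving for V: V = ΔP·D²/(32μL) = 179·(0.0129)²/(32·0.000167·201) = 0.02773 m/s.
Check: Re = ρVD/μ = 671·0.02773·0.0129/0.000167 = 1437 < 2300, so the laminar assumption holds.
Q = V·A = 0.02773·(π/4·0.0129²) = 3.624e-06 m³/s = 0.0130 m³/h.

Q ≈ 0.0130 m³/h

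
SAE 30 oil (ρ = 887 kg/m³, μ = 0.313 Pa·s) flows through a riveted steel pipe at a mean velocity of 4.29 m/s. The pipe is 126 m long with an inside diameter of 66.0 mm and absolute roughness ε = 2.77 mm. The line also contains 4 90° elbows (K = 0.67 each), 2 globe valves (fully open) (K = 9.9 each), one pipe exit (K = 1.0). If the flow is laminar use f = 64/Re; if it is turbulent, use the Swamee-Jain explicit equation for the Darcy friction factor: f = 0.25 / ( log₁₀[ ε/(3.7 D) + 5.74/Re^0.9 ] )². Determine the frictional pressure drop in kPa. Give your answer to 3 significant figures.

ΔP ≈ 1430 kPa

Reynolds number Re = ρVD/μ = 887 · 4.29 · 0.066 / 0.313 = 802.4.
Re < 2300 → laminar flow, so f = 64/Re = 64/802.4 = 0.07976 (the turbulent correlation is not needed).
Total minor-loss coefficient ΣK = 4·0.67 + 2·9.9 + 1·1 = 23.5.
ΔP = [f·L/D + ΣK]·(ρV²/2) = [0.07976·126/0.066 + 23.5]·(887·4.29²/2) = [152.3 + 23.5]·8162 = 1.435e+06 Pa.
ΔP = 1.435e+06 Pa = 1430 kPa.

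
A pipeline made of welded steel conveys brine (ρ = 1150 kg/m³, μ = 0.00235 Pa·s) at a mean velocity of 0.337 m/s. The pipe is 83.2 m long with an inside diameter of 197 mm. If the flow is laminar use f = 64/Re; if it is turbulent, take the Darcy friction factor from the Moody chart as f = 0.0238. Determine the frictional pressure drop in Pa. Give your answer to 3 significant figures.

Reynolds number Re = ρVD/μ = 1150 · 0.337 · 0.197 / 0.00235 = 3.249e+04.
Re > 4000 → turbulent; use the Moody-chart value f = 0.0238.
Darcy-Weisbach: ΔP = f(L/D)(ρV²/2) = 0.0238·(83.2/0.197)·(1150·0.337²/2) = 0.0238·422.3·65.3 = 656.4 Pa.

ΔP ≈ 656 Pa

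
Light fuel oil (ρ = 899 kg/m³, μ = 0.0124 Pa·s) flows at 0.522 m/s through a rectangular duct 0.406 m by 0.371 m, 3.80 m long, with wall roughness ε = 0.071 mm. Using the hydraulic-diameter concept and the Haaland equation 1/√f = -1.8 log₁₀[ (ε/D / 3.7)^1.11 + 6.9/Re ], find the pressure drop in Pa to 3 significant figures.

Hydraulic diameter D_h = 4A/P = 4·(0.406·0.371)/(2·(0.406+0.371)) = 0.6025/1.554 = 0.3877 m.
Re = ρVD_h/μ = 899·0.522·0.3877/0.0124 = 1.467e+04.
ε/D_h = 7.1e-05/0.3877 = 0.000183; Haaland gives 1/√f = -1.8 log₁₀[1.66e-05+0.00047] = 5.963, so f = 0.02813.
ΔP = f(L/D_h)(ρV²/2) = 0.02813·3.8/0.3877·122.5 = 33.77 Pa.

ΔP ≈ 33.8 Pa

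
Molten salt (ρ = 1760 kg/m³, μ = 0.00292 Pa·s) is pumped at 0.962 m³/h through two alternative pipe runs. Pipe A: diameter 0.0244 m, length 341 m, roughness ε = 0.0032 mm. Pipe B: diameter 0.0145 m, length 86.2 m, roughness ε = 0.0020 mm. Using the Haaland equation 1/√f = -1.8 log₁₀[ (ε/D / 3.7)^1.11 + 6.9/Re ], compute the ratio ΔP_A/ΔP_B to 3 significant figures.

Pipe A: V = Q/A = 0.0002672/0.0004676 = 0.5715 m/s; Re = 8405; ε/D = 0.000131; Haaland → f = 0.03254; ΔP_A = f(L/D)(ρV²/2) = 1.307e+05 Pa.
Pipe B: V = Q/A = 0.0002672/0.0001651 = 1.618 m/s; Re = 1.414e+04; ε/D = 0.000138; Haaland → f = 0.02832; ΔP_B = f(L/D)(ρV²/2) = 3.88e+05 Pa.
ΔP_A/ΔP_B = 1.307e+05/3.88e+05 = 0.337.

ΔP_A/ΔP_B ≈ 0.337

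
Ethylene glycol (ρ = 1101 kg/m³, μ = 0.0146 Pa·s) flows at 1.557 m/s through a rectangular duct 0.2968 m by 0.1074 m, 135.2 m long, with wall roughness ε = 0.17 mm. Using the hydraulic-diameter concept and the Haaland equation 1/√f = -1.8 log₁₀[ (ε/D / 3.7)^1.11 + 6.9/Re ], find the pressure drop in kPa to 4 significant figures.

Hydraulic diameter D_h = 4A/P = 4·(0.2968·0.1074)/(2·(0.2968+0.1074)) = 0.1275/0.8084 = 0.1577 m.
Re = ρVD_h/μ = 1101·1.557·0.1577/0.0146 = 1.852e+04.
ε/D_h = 0.00017/0.1577 = 0.00108; Haaland gives 1/√f = -1.8 log₁₀[0.000119+0.000373] = 5.955, so f = 0.0282.
ΔP = f(L/D_h)(ρV²/2) = 0.0282·135.2/0.1577·1335 = 3.226e+04 Pa.
ΔP = 32.26 kPa.

ΔP ≈ 32.26 kPa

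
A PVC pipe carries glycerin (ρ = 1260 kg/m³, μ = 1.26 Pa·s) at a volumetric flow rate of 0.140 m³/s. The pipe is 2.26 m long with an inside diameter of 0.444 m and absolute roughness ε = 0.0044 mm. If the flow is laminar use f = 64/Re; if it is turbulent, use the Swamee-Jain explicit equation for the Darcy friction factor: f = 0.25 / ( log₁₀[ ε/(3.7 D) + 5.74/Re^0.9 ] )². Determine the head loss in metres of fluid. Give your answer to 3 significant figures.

Cross-sectional area A = πD²/4 = π(0.444)²/4 = 0.1548 m²; mean velocity V = Q/A = 0.14/0.1548 = 0.9042 m/s.
Reynolds number Re = ρVD/μ = 1260 · 0.9042 · 0.444 / 1.26 = 401.5.
Re < 2300 → laminar flow, so f = 64/Re = 64/401.5 = 0.1594 (the turbulent correlation is not needed).
Darcy-Weisbach: ΔP = f(L/D)(ρV²/2) = 0.1594·(2.26/0.444)·(1260·0.9042²/2) = 0.1594·5.09·515.1 = 418 Pa.
Head loss h_f = ΔP/(ρg) = 418/(1260·9.81) = 0.0338 m.

h_f ≈ 0.0338 m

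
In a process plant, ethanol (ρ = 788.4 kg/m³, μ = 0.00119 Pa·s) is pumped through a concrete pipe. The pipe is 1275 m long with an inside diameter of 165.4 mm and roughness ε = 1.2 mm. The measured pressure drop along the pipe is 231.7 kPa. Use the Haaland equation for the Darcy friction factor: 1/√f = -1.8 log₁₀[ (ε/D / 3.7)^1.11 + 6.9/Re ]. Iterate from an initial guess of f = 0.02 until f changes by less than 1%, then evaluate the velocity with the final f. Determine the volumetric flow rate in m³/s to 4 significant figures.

Rearranging Darcy-Weisbach: V = √(2·ΔP·D/(f·L·ρ)). With ε/D = 0.0012/0.1654 = 0.00726, iterate starting from f = 0.02:
  f = 0.02 → V = √(2·2.317e+05·0.1654/(0.02·1275·788.4)) = 1.953 m/s; Re = ρVD/μ = 2.14e+05; f → 0.03449
  f = 0.03449 → V = 1.487 m/s; Re = 1.629e+05; f → 0.03459
Converged (Δf/f < 1%). With the final f = 0.03459: V = √(2·2.317e+05·0.1654/(0.03459·1275·788.4)) = 1.485 m/s.
Q = V·A = 1.485·(π/4·0.1654²) = 0.0319 m³/s = 0.03190 m³/s.

Q ≈ 0.03190 m³/s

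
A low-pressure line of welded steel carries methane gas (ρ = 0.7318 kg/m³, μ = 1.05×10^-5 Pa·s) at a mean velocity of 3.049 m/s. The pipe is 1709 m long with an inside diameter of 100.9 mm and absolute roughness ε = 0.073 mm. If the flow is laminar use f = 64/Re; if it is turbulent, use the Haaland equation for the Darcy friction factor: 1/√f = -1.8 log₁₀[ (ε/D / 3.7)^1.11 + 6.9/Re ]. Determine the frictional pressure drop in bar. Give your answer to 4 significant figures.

Reynolds number Re = ρVD/μ = 0.7318 · 3.049 · 0.1009 / 1.05e-05 = 2.144e+04.
Re > 4000 → turbulent. Relative roughness ε/D = 7.3e-05/0.1009 = 0.000723. Haaland: 1/√f = -1.8 log₁₀[(0.000723/3.7)^1.11 + 6.9/2.144e+04] = -1.8 log₁₀[7.64e-05 + 0.000322] = 6.12, so f = 0.0267.
Darcy-Weisbach: ΔP = f(L/D)(ρV²/2) = 0.0267·(1709/0.1009)·(0.7318·3.049²/2) = 0.0267·1.694e+04·3.402 = 1538 Pa.
ΔP = 1538 Pa = 0.01538 bar.

ΔP ≈ 0.01538 bar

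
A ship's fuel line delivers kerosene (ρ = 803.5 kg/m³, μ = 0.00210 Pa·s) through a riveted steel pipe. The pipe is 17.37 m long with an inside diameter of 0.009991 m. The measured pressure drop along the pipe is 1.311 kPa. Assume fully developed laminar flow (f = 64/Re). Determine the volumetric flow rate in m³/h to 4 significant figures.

For laminar flow, f = 64/Re with Re = ρVD/μ, so Darcy-Weisbach reduces to ΔP = 32μLV/D². Solving for V: V = ΔP·D²/(32μL) = 1311·(0.009991)²/(32·0.0021·17.37) = 0.1121 m/s.
Check: Re = ρVD/μ = 803.5·0.1121·0.009991/0.0021 = 428.6 < 2300, so the laminar assumption holds.
Q = V·A = 0.1121·(π/4·0.009991²) = 8.789e-06 m³/s = 0.03164 m³/h.

Q ≈ 0.03164 m³/h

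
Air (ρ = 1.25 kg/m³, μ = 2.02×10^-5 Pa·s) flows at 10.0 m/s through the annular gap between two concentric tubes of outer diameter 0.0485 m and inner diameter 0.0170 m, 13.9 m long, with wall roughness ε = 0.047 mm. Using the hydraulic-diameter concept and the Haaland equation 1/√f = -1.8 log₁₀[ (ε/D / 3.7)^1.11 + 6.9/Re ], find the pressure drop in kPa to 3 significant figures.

ΔP ≈ 0.791 kPa

Hydraulic diameter D_h = 4A/P = D_o - D_i = 0.0485 - 0.017 = 0.0315 m.
Re = ρVD_h/μ = 1.25·10·0.0315/2.02e-05 = 1.949e+04.
ε/D_h = 4.7e-05/0.0315 = 0.00149; Haaland gives 1/√f = -1.8 log₁₀[0.000171+0.000354] = 5.904, so f = 0.02869.
ΔP = f(L/D_h)(ρV²/2) = 0.02869·13.9/0.0315·62.5 = 791.2 Pa.
ΔP = 0.791 kPa.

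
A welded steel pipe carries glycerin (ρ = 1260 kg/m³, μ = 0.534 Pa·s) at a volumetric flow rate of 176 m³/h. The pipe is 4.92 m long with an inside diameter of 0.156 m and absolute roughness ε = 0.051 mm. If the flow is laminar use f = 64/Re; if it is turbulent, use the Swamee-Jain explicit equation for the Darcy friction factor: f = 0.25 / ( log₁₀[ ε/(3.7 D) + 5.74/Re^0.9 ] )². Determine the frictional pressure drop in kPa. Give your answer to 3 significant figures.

ΔP ≈ 8.84 kPa

Q = 176 m³/h = 176/3600 = 0.04889 m³/s.
Cross-sectional area A = πD²/4 = π(0.156)²/4 = 0.01911 m²; mean velocity V = Q/A = 0.04889/0.01911 = 2.558 m/s.
Reynolds number Re = ρVD/μ = 1260 · 2.558 · 0.156 / 0.534 = 941.5.
Re < 2300 → laminar flow, so f = 64/Re = 64/941.5 = 0.06798 (the turbulent correlation is not needed).
Darcy-Weisbach: ΔP = f(L/D)(ρV²/2) = 0.06798·(4.92/0.156)·(1260·2.558²/2) = 0.06798·31.54·4122 = 8836 Pa.
ΔP = 8836 Pa = 8.84 kPa.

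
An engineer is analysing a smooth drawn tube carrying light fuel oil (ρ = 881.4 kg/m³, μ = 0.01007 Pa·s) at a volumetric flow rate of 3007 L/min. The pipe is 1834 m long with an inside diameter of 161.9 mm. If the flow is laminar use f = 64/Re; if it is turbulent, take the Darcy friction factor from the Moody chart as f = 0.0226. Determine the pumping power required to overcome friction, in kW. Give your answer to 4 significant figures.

P ≈ 33.51 kW

Q = 3007 L/min = 3007/60000 = 0.05012 m³/s.
Cross-sectional area A = πD²/4 = π(0.1619)²/4 = 0.02059 m²; mean velocity V = Q/A = 0.05012/0.02059 = 2.434 m/s.
Reynolds number Re = ρVD/μ = 881.4 · 2.434 · 0.1619 / 0.0101 = 3.45e+04.
Re > 4000 → turbulent; use the Moody-chart value f = 0.0226.
Darcy-Weisbach: ΔP = f(L/D)(ρV²/2) = 0.0226·(1834/0.1619)·(881.4·2.434²/2) = 0.0226·1.133e+04·2612 = 6.687e+05 Pa.
Pumping power P = QΔP = 0.05012·6.687e+05 = 33511 W = 33.51 kW.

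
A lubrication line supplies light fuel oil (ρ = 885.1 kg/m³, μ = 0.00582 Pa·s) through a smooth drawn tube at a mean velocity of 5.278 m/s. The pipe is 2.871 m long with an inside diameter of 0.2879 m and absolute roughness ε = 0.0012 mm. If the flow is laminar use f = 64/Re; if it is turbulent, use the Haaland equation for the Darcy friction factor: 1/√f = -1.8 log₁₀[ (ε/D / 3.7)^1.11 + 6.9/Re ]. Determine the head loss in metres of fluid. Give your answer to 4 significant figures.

h_f ≈ 0.2138 m

Reynolds number Re = ρVD/μ = 885.1 · 5.278 · 0.2879 / 0.00582 = 2.311e+05.
Re > 4000 → turbulent. Relative roughness ε/D = 1.2e-06/0.2879 = 4.17e-06. Haaland: 1/√f = -1.8 log₁₀[(4.17e-06/3.7)^1.11 + 6.9/2.311e+05] = -1.8 log₁₀[2.5e-07 + 2.99e-05] = 8.138, so f = 0.0151.
Darcy-Weisbach: ΔP = f(L/D)(ρV²/2) = 0.0151·(2.871/0.2879)·(885.1·5.278²/2) = 0.0151·9.972·1.233e+04 = 1856 Pa.
Head loss h_f = ΔP/(ρg) = 1856/(885.1·9.81) = 0.2138 m.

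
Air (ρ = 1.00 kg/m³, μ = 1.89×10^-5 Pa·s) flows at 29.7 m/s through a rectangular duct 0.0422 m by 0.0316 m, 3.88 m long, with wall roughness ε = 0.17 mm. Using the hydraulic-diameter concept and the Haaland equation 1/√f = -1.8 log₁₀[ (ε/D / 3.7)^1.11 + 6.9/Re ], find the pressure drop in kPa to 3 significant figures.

Hydraulic diameter D_h = 4A/P = 4·(0.0422·0.0316)/(2·(0.0422+0.0316)) = 0.005334/0.1476 = 0.03614 m.
Re = ρVD_h/μ = 1·29.7·0.03614/1.89e-05 = 5.679e+04.
ε/D_h = 0.00017/0.03614 = 0.0047; Haaland gives 1/√f = -1.8 log₁₀[0.000611+0.000122] = 5.644, so f = 0.03139.
ΔP = f(L/D_h)(ρV²/2) = 0.03139·3.88/0.03614·441 = 1487 Pa.
ΔP = 1.49 kPa.

ΔP ≈ 1.49 kPa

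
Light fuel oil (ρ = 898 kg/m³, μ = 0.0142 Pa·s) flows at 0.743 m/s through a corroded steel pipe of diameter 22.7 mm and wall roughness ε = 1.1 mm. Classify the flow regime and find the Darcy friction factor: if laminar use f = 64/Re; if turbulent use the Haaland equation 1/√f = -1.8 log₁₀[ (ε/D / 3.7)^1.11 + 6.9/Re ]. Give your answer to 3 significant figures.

Re = ρVD/μ = 898·0.743·0.0227/0.0142 = 1067.
Re < 2300 → laminar, so f = 64/Re = 0.06 (roughness is irrelevant in laminar flow).

f ≈ 0.0600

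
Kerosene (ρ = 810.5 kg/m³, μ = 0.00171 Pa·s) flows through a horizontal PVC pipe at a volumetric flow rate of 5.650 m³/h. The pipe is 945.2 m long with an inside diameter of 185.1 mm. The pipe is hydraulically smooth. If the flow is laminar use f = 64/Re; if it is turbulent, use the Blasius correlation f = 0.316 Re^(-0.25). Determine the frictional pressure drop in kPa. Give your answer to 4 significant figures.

ΔP ≈ 0.2630 kPa

Q = 5.650 m³/h = 5.650/3600 = 0.001569 m³/s.
Cross-sectional area A = πD²/4 = π(0.1851)²/4 = 0.02691 m²; mean velocity V = Q/A = 0.001569/0.02691 = 0.05832 m/s.
Reynolds number Re = ρVD/μ = 810.5 · 0.05832 · 0.1851 / 0.00171 = 5117.
Re > 4000 → turbulent. Smooth-pipe (Blasius): f = 0.316 Re^(-0.25) = 0.316/(5117)^0.25 = 0.03736.
Darcy-Weisbach: ΔP = f(L/D)(ρV²/2) = 0.03736·(945.2/0.1851)·(810.5·0.05832²/2) = 0.03736·5106·1.379 = 263 Pa.
ΔP = 263 Pa = 0.2630 kPa.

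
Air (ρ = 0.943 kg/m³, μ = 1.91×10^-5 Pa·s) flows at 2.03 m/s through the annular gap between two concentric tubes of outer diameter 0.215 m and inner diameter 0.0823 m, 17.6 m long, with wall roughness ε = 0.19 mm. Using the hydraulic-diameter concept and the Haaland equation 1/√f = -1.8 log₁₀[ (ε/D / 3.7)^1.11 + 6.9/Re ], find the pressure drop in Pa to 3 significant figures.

ΔP ≈ 7.93 Pa

Hydraulic diameter D_h = 4A/P = D_o - D_i = 0.215 - 0.0823 = 0.1327 m.
Re = ρVD_h/μ = 0.943·2.03·0.1327/1.91e-05 = 1.33e+04.
ε/D_h = 0.00019/0.1327 = 0.00143; Haaland gives 1/√f = -1.8 log₁₀[0.000163+0.000519] = 5.699, so f = 0.03079.
ΔP = f(L/D_h)(ρV²/2) = 0.03079·17.6/0.1327·1.943 = 7.933 Pa.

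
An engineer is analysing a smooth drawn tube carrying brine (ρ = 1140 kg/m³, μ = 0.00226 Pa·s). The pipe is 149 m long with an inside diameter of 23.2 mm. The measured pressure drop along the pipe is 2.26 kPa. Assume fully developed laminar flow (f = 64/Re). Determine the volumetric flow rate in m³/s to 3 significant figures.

Q ≈ 4.77×10^-5 m³/s

For laminar flow, f = 64/Re with Re = ρVD/μ, so Darcy-Weisbach reduces to ΔP = 32μLV/D². Solving for V: V = ΔP·D²/(32μL) = 2260·(0.0232)²/(32·0.00226·149) = 0.1129 m/s.
Check: Re = ρVD/μ = 1140·0.1129·0.0232/0.00226 = 1321 < 2300, so the laminar assumption holds.
Q = V·A = 0.1129·(π/4·0.0232²) = 4.772e-05 m³/s = 4.77×10^-5 m³/s.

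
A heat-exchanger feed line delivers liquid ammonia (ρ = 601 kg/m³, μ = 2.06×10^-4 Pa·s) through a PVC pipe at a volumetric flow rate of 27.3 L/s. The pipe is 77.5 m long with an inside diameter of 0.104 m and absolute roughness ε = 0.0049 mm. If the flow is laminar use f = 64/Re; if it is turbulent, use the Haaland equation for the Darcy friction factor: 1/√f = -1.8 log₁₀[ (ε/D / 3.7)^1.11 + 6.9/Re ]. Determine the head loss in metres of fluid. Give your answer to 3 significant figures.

h_f ≈ 4.91 m

Q = 27.3 L/s = 27.3/1000 = 0.0273 m³/s.
Cross-sectional area A = πD²/4 = π(0.104)²/4 = 0.008495 m²; mean velocity V = Q/A = 0.0273/0.008495 = 3.214 m/s.
Reynolds number Re = ρVD/μ = 601 · 3.214 · 0.104 / 0.000206 = 9.751e+05.
Re > 4000 → turbulent. Relative roughness ε/D = 4.9e-06/0.104 = 4.71e-05. Haaland: 1/√f = -1.8 log₁₀[(4.71e-05/3.7)^1.11 + 6.9/9.751e+05] = -1.8 log₁₀[3.69e-06 + 7.08e-06] = 8.943, so f = 0.0125.
Darcy-Weisbach: ΔP = f(L/D)(ρV²/2) = 0.0125·(77.5/0.104)·(601·3.214²/2) = 0.0125·745.2·3104 = 2.892e+04 Pa.
Head loss h_f = ΔP/(ρg) = 2.892e+04/(601·9.81) = 4.91 m.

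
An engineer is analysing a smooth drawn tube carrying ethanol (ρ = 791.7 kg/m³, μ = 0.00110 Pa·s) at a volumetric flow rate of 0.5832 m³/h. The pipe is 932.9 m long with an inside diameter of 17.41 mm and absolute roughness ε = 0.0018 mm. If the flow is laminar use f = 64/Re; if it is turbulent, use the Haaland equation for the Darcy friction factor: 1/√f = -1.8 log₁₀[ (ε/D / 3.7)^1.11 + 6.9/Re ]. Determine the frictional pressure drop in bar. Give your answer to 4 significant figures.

ΔP ≈ 3.181 bar

Q = 0.5832 m³/h = 0.5832/3600 = 0.000162 m³/s.
Cross-sectional area A = πD²/4 = π(0.01741)²/4 = 0.0002381 m²; mean velocity V = Q/A = 0.000162/0.0002381 = 0.6805 m/s.
Reynolds number Re = ρVD/μ = 791.7 · 0.6805 · 0.01741 / 0.0011 = 8527.
Re > 4000 → turbulent. Relative roughness ε/D = 1.8e-06/0.01741 = 0.000103. Haaland: 1/√f = -1.8 log₁₀[(0.000103/3.7)^1.11 + 6.9/8527] = -1.8 log₁₀[8.82e-06 + 0.000809] = 5.557, so f = 0.03238.
Darcy-Weisbach: ΔP = f(L/D)(ρV²/2) = 0.03238·(932.9/0.01741)·(791.7·0.6805²/2) = 0.03238·5.358e+04·183.3 = 3.181e+05 Pa.
ΔP = 3.181e+05 Pa = 3.181 bar.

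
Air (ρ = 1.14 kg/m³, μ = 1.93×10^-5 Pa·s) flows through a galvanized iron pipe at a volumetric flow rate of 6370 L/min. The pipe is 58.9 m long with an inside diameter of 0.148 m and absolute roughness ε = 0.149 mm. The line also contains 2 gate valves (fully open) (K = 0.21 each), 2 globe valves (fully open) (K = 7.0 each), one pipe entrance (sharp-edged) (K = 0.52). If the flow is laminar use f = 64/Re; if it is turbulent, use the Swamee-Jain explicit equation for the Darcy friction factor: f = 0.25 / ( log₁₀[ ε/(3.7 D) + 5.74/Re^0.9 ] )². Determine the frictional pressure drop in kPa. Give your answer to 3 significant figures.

Q = 6370 L/min = 6370/60000 = 0.1062 m³/s.
Cross-sectional area A = πD²/4 = π(0.148)²/4 = 0.0172 m²; mean velocity V = Q/A = 0.1062/0.0172 = 6.171 m/s.
Reynolds number Re = ρVD/μ = 1.14 · 6.171 · 0.148 / 1.93e-05 = 5.395e+04.
Re > 4000 → turbulent. Relative roughness ε/D = 0.000149/0.148 = 0.00101. Swamee-Jain: f = 0.25/(log₁₀[0.00101/3.7 + 5.74/5.395e+04^0.9])² = 0.25/(log₁₀[0.000272 + 0.000316])² = 0.25/(-3.23)² = 0.02396.
Total minor-loss coefficient ΣK = 2·0.21 + 2·7 + 1·0.52 = 14.9.
ΔP = [f·L/D + ΣK]·(ρV²/2) = [0.02396·58.9/0.148 + 14.9]·(1.14·6.171²/2) = [9.535 + 14.9]·21.71 = 531.3 Pa.
ΔP = 531.3 Pa = 0.531 kPa.

ΔP ≈ 0.531 kPa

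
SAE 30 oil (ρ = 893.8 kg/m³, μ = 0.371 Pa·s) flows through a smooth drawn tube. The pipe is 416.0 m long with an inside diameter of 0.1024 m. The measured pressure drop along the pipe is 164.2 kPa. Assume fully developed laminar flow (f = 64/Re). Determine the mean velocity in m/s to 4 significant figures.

For laminar flow, f = 64/Re with Re = ρVD/μ, so Darcy-Weisbach reduces to ΔP = 32μLV/D². Solving for V: V = ΔP·D²/(32μL) = 1.642e+05·(0.1024)²/(32·0.371·416) = 0.3486 m/s.
Check: Re = ρVD/μ = 893.8·0.3486·0.1024/0.371 = 86 < 2300, so the laminar assumption holds.

V ≈ 0.3486 m/s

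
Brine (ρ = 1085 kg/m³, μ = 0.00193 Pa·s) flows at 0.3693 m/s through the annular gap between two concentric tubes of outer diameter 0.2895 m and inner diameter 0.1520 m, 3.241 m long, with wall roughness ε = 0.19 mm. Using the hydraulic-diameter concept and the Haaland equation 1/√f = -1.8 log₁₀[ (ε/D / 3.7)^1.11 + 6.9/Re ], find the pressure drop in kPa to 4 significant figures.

Hydraulic diameter D_h = 4A/P = D_o - D_i = 0.2895 - 0.152 = 0.1375 m.
Re = ρVD_h/μ = 1085·0.3693·0.1375/0.00193 = 2.855e+04.
ε/D_h = 0.00019/0.1375 = 0.00138; Haaland gives 1/√f = -1.8 log₁₀[0.000157+0.000242] = 6.119, so f = 0.02671.
ΔP = f(L/D_h)(ρV²/2) = 0.02671·3.241/0.1375·73.99 = 46.57 Pa.
ΔP = 0.04657 kPa.

ΔP ≈ 0.04657 kPa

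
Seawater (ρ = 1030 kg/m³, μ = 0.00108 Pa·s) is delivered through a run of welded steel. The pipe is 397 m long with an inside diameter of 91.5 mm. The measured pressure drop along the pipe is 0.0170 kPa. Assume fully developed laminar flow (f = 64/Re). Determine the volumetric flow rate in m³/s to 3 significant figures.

Q ≈ 6.82×10^-5 m³/s

For laminar flow, f = 64/Re with Re = ρVD/μ, so Darcy-Weisbach reduces to ΔP = 32μLV/D². Solving for V: V = ΔP·D²/(32μL) = 17·(0.0915)²/(32·0.00108·397) = 0.01037 m/s.
Check: Re = ρVD/μ = 1030·0.01037·0.0915/0.00108 = 905.2 < 2300, so the laminar assumption holds.
Q = V·A = 0.01037·(π/4·0.0915²) = 6.821e-05 m³/s = 6.82×10^-5 m³/s.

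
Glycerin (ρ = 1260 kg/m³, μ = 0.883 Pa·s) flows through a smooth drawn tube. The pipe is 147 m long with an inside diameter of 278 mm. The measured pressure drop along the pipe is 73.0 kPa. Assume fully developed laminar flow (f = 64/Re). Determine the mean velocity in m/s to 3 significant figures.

For laminar flow, f = 64/Re with Re = ρVD/μ, so Darcy-Weisbach reduces to ΔP = 32μLV/D². Solving for V: V = ΔP·D²/(32μL) = 7.3e+04·(0.278)²/(32·0.883·147) = 1.358 m/s.
Check: Re = ρVD/μ = 1260·1.358·0.278/0.883 = 538.8 < 2300, so the laminar assumption holds.

V ≈ 1.36 m/s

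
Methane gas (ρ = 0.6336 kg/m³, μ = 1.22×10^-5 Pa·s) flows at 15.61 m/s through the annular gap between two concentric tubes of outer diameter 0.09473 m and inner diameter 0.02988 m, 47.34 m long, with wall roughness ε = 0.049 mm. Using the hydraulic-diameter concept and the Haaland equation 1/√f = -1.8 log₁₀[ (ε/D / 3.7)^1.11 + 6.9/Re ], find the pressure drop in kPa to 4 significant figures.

Hydraulic diameter D_h = 4A/P = D_o - D_i = 0.09473 - 0.02988 = 0.06485 m.
Re = ρVD_h/μ = 0.6336·15.61·0.06485/1.22e-05 = 5.257e+04.
ε/D_h = 4.9e-05/0.06485 = 0.000756; Haaland gives 1/√f = -1.8 log₁₀[8.02e-05+0.000131] = 6.615, so f = 0.02286.
ΔP = f(L/D_h)(ρV²/2) = 0.02286·47.34/0.06485·77.2 = 1288 Pa.
ΔP = 1.288 kPa.

ΔP ≈ 1.288 kPa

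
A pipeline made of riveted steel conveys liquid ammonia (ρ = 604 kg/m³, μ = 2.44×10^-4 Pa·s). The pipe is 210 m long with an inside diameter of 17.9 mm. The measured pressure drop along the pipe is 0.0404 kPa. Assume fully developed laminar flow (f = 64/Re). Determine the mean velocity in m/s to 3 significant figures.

V ≈ 0.00789 m/s

For laminar flow, f = 64/Re with Re = ρVD/μ, so Darcy-Weisbach reduces to ΔP = 32μLV/D². Solving for V: V = ΔP·D²/(32μL) = 40.4·(0.0179)²/(32·0.000244·210) = 0.007895 m/s.
Check: Re = ρVD/μ = 604·0.007895·0.0179/0.000244 = 349.8 < 2300, so the laminar assumption holds.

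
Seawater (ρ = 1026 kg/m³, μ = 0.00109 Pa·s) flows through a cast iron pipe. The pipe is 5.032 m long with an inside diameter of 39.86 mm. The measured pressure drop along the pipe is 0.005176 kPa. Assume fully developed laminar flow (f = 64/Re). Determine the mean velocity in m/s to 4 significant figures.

V ≈ 0.04685 m/s

For laminar flow, f = 64/Re with Re = ρVD/μ, so Darcy-Weisbach reduces to ΔP = 32μLV/D². Solving for V: V = ΔP·D²/(32μL) = 5.176·(0.03986)²/(32·0.00109·5.032) = 0.04685 m/s.
Check: Re = ρVD/μ = 1026·0.04685·0.03986/0.00109 = 1758 < 2300, so the laminar assumption holds.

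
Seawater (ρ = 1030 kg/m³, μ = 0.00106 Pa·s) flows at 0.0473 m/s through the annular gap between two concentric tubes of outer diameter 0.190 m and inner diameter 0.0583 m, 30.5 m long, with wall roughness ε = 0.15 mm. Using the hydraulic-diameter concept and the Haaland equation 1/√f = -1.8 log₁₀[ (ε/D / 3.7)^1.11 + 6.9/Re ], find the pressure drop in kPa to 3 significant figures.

Hydraulic diameter D_h = 4A/P = D_o - D_i = 0.19 - 0.0583 = 0.1317 m.
Re = ρVD_h/μ = 1030·0.0473·0.1317/0.00106 = 6053.
ε/D_h = 0.00015/0.1317 = 0.00114; Haaland gives 1/√f = -1.8 log₁₀[0.000126+0.00114] = 5.215, so f = 0.03676.
ΔP = f(L/D_h)(ρV²/2) = 0.03676·30.5/0.1317·1.152 = 9.81 Pa.
ΔP = 0.00981 kPa.

ΔP ≈ 0.00981 kPa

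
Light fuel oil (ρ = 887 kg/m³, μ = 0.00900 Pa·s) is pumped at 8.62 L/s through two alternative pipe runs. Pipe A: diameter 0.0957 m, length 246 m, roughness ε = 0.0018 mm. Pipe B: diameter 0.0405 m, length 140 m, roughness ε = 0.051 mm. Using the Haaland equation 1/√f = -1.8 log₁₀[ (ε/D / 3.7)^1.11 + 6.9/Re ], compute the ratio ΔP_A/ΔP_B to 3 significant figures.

ΔP_A/ΔP_B ≈ 0.0267

Pipe A: V = Q/A = 0.00862/0.007193 = 1.198 m/s; Re = 1.13e+04; ε/D = 1.88e-05; Haaland → f = 0.02989; ΔP_A = f(L/D)(ρV²/2) = 4.894e+04 Pa.
Pipe B: V = Q/A = 0.00862/0.001288 = 6.691 m/s; Re = 2.671e+04; ε/D = 0.00126; Haaland → f = 0.02673; ΔP_B = f(L/D)(ρV²/2) = 1.835e+06 Pa.
ΔP_A/ΔP_B = 4.894e+04/1.835e+06 = 0.0267.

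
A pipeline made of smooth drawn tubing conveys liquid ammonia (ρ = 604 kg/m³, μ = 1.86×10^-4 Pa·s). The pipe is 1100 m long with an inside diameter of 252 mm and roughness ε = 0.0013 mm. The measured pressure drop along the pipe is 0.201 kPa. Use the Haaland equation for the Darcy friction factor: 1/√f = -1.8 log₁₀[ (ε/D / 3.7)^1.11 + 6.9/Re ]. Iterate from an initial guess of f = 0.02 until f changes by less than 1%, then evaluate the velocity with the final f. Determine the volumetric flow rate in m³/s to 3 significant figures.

Q ≈ 0.00446 m³/s

Rearranging Darcy-Weisbach: V = √(2·ΔP·D/(f·L·ρ)). With ε/D = 1.3e-06/0.252 = 5.16e-06, iterate starting from f = 0.02:
  f = 0.02 → V = √(2·201·0.252/(0.02·1100·604)) = 0.08731 m/s; Re = ρVD/μ = 7.145e+04; f → 0.01916
  f = 0.01916 → V = 0.08921 m/s; Re = 7.3e+04; f → 0.01907
Converged (Δf/f < 1%). With the final f = 0.01907: V = √(2·201·0.252/(0.01907·1100·604)) = 0.08942 m/s.
Q = V·A = 0.08942·(π/4·0.252²) = 0.00446 m³/s = 0.00446 m³/s.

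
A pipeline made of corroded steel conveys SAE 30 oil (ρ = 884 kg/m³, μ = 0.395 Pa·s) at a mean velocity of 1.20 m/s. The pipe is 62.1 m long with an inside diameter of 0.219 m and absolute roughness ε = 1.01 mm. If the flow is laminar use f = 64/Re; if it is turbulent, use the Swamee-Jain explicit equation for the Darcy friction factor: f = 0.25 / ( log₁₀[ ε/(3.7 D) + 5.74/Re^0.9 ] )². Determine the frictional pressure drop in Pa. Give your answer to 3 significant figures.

Reynolds number Re = ρVD/μ = 884 · 1.2 · 0.219 / 0.395 = 588.1.
Re < 2300 → laminar flow, so f = 64/Re = 64/588.1 = 0.1088 (the turbulent correlation is not needed).
Darcy-Weisbach: ΔP = f(L/D)(ρV²/2) = 0.1088·(62.1/0.219)·(884·1.2²/2) = 0.1088·283.6·636.5 = 1.964e+04 Pa.

ΔP ≈ 19600 Pa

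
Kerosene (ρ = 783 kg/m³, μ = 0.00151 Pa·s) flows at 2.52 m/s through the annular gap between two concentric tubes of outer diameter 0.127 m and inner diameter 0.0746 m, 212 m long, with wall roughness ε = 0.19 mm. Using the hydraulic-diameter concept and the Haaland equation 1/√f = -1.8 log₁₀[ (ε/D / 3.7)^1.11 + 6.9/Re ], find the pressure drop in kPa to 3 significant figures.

Hydraulic diameter D_h = 4A/P = D_o - D_i = 0.127 - 0.0746 = 0.0524 m.
Re = ρVD_h/μ = 783·2.52·0.0524/0.00151 = 6.847e+04.
ε/D_h = 0.00019/0.0524 = 0.00363; Haaland gives 1/√f = -1.8 log₁₀[0.000457+0.000101] = 5.856, so f = 0.02916.
ΔP = f(L/D_h)(ρV²/2) = 0.02916·212/0.0524·2486 = 2.933e+05 Pa.
ΔP = 293 kPa.

ΔP ≈ 293 kPa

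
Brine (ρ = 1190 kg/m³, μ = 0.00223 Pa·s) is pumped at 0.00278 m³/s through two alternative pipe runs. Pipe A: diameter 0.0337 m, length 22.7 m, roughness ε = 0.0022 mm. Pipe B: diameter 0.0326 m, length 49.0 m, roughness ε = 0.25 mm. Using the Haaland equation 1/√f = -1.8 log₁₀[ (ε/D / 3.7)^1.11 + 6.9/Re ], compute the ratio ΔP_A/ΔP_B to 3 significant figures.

ΔP_A/ΔP_B ≈ 0.223

Pipe A: V = Q/A = 0.00278/0.000892 = 3.117 m/s; Re = 5.605e+04; ε/D = 6.53e-05; Haaland → f = 0.02038; ΔP_A = f(L/D)(ρV²/2) = 7.935e+04 Pa.
Pipe B: V = Q/A = 0.00278/0.0008347 = 3.331 m/s; Re = 5.794e+04; ε/D = 0.00767; Haaland → f = 0.0359; ΔP_B = f(L/D)(ρV²/2) = 3.562e+05 Pa.
ΔP_A/ΔP_B = 7.935e+04/3.562e+05 = 0.223.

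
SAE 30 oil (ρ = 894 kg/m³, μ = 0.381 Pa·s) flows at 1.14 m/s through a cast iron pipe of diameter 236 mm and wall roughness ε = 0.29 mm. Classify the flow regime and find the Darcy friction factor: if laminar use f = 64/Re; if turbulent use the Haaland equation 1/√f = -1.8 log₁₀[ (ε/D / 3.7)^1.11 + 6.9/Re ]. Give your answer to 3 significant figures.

f ≈ 0.101

Re = ρVD/μ = 894·1.14·0.236/0.381 = 631.3.
Re < 2300 → laminar, so f = 64/Re = 0.1014 (roughness is irrelevant in laminar flow).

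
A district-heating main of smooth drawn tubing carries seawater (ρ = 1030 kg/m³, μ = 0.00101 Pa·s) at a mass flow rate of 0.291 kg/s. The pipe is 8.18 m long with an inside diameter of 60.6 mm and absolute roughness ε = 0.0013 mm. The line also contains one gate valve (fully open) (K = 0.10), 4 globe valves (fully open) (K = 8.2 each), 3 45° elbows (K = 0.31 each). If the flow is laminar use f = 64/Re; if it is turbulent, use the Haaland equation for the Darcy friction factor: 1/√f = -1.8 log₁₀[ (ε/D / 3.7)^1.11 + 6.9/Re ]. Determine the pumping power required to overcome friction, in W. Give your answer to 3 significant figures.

P ≈ 0.0539 W

A = πD²/4 = π(0.0606)²/4 = 0.002884 m²; mean velocity V = ṁ/(ρA) = 0.291/(1030 · 0.002884) = 0.09795 m/s.
Reynolds number Re = ρVD/μ = 1030 · 0.09795 · 0.0606 / 0.00101 = 6054.
Re > 4000 → turbulent. Relative roughness ε/D = 1.3e-06/0.0606 = 2.15e-05. Haaland: 1/√f = -1.8 log₁₀[(2.15e-05/3.7)^1.11 + 6.9/6054] = -1.8 log₁₀[1.54e-06 + 0.00114] = 5.297, so f = 0.03565.
Total minor-loss coefficient ΣK = 1·0.1 + 4·8.2 + 3·0.31 = 33.8.
ΔP = [f·L/D + ΣK]·(ρV²/2) = [0.03565·8.18/0.0606 + 33.8]·(1030·0.09795²/2) = [4.812 + 33.8]·4.941 = 190.9 Pa.
Q = ṁ/ρ = 0.291/1030 = 0.0002825 m³/s.
Pumping power P = QΔP = 0.0002825·190.9 = 0.05395 W = 0.0539 W.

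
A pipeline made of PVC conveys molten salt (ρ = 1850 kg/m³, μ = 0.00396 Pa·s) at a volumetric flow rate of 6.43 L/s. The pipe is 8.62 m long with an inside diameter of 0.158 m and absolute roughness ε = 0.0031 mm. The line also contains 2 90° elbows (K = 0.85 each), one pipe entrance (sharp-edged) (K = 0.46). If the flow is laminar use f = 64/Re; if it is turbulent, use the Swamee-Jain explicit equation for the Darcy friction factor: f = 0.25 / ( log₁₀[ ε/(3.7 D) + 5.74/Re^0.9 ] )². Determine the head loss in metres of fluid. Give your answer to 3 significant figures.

Q = 6.43 L/s = 6.43/1000 = 0.00643 m³/s.
Cross-sectional area A = πD²/4 = π(0.158)²/4 = 0.01961 m²; mean velocity V = Q/A = 0.00643/0.01961 = 0.3279 m/s.
Reynolds number Re = ρVD/μ = 1850 · 0.3279 · 0.158 / 0.00396 = 2.421e+04.
Re > 4000 → turbulent. Relative roughness ε/D = 3.1e-06/0.158 = 1.96e-05. Swamee-Jain: f = 0.25/(log₁₀[1.96e-05/3.7 + 5.74/2.421e+04^0.9])² = 0.25/(log₁₀[5.3e-06 + 0.000651])² = 0.25/(-3.183)² = 0.02467.
Total minor-loss coefficient ΣK = 2·0.85 + 1·0.46 = 2.16.
ΔP = [f·L/D + ΣK]·(ρV²/2) = [0.02467·8.62/0.158 + 2.16]·(1850·0.3279²/2) = [1.346 + 2.16]·99.48 = 348.8 Pa.
Head loss h_f = ΔP/(ρg) = 348.8/(1850·9.81) = 0.0192 m.

h_f ≈ 0.0192 m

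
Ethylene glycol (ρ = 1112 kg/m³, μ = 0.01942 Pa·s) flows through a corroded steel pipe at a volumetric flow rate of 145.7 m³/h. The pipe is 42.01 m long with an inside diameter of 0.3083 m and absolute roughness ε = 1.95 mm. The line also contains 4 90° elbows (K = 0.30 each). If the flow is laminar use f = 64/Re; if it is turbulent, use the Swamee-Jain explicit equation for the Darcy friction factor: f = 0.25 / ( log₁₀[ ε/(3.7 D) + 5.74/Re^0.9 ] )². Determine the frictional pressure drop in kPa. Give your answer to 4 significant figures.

ΔP ≈ 1.091 kPa

Q = 145.7 m³/h = 145.7/3600 = 0.04047 m³/s.
Cross-sectional area A = πD²/4 = π(0.3083)²/4 = 0.07465 m²; mean velocity V = Q/A = 0.04047/0.07465 = 0.5422 m/s.
Reynolds number Re = ρVD/μ = 1112 · 0.5422 · 0.3083 / 0.0194 = 9571.
Re > 4000 → turbulent. Relative roughness ε/D = 0.00195/0.3083 = 0.00633. Swamee-Jain: f = 0.25/(log₁₀[0.00633/3.7 + 5.74/9571^0.9])² = 0.25/(log₁₀[0.00171 + 0.0015])² = 0.25/(-2.494)² = 0.04021.
Total minor-loss coefficient ΣK = 4·0.3 = 1.2.
ΔP = [f·L/D + ΣK]·(ρV²/2) = [0.04021·42.01/0.3083 + 1.2]·(1112·0.5422²/2) = [5.479 + 1.2]·163.4 = 1091 Pa.
ΔP = 1091 Pa = 1.091 kPa.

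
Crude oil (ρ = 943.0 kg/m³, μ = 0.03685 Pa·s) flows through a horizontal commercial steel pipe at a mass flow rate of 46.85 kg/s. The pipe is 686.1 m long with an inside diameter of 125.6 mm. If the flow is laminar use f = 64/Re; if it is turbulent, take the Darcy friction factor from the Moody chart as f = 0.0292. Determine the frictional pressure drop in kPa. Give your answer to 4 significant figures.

A = πD²/4 = π(0.1256)²/4 = 0.01239 m²; mean velocity V = ṁ/(ρA) = 46.85/(943 · 0.01239) = 4.01 m/s.
Reynolds number Re = ρVD/μ = 943 · 4.01 · 0.1256 / 0.0369 = 1.289e+04.
Re > 4000 → turbulent; use the Moody-chart value f = 0.0292.
Darcy-Weisbach: ΔP = f(L/D)(ρV²/2) = 0.0292·(686.1/0.1256)·(943·4.01²/2) = 0.0292·5463·7581 = 1.209e+06 Pa.
ΔP = 1.209e+06 Pa = 1209 kPa.

ΔP ≈ 1209 kPa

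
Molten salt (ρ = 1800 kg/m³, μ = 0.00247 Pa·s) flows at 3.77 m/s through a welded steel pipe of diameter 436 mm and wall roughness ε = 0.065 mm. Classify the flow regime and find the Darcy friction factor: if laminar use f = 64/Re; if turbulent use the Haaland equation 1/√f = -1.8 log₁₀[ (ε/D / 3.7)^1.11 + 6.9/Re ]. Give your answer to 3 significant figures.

Re = ρVD/μ = 1800·3.77·0.436/0.00247 = 1.198e+06.
Re > 4000 → turbulent. ε/D = 6.5e-05/0.436 = 0.000149; Haaland: 1/√f = -1.8 log₁₀[1.32e-05 + 5.76e-06] = 8.498, so f = 0.01385.

f ≈ 0.0138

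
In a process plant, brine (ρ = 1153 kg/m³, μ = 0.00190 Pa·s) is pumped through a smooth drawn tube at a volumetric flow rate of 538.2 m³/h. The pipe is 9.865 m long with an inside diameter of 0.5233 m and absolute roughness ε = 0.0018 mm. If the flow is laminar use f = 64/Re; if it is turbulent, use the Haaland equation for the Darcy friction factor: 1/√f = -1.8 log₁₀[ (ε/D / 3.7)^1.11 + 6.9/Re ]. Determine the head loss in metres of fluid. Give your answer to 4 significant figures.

Q = 538.2 m³/h = 538.2/3600 = 0.1495 m³/s.
Cross-sectional area A = πD²/4 = π(0.5233)²/4 = 0.2151 m²; mean velocity V = Q/A = 0.1495/0.2151 = 0.6951 m/s.
Reynolds number Re = ρVD/μ = 1153 · 0.6951 · 0.5233 / 0.0019 = 2.207e+05.
Re > 4000 → turbulent. Relative roughness ε/D = 1.8e-06/0.5233 = 3.44e-06. Haaland: 1/√f = -1.8 log₁₀[(3.44e-06/3.7)^1.11 + 6.9/2.207e+05] = -1.8 log₁₀[2.02e-07 + 3.13e-05] = 8.104, so f = 0.01523.
Darcy-Weisbach: ΔP = f(L/D)(ρV²/2) = 0.01523·(9.865/0.5233)·(1153·0.6951²/2) = 0.01523·18.85·278.5 = 79.95 Pa.
Head loss h_f = ΔP/(ρg) = 79.95/(1153·9.81) = 0.007069 m.

h_f ≈ 0.007069 m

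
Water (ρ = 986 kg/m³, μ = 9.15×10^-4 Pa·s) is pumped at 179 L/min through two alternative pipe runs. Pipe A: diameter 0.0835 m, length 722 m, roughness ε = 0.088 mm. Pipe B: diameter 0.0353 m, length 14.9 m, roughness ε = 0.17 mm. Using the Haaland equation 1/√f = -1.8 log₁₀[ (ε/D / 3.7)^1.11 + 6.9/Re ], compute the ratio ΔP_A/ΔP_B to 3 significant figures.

ΔP_A/ΔP_B ≈ 0.508

Pipe A: V = Q/A = 0.002983/0.005476 = 0.5448 m/s; Re = 4.902e+04; ε/D = 0.00105; Haaland → f = 0.02394; ΔP_A = f(L/D)(ρV²/2) = 3.029e+04 Pa.
Pipe B: V = Q/A = 0.002983/0.0009787 = 3.048 m/s; Re = 1.16e+05; ε/D = 0.00482; Haaland → f = 0.03084; ΔP_B = f(L/D)(ρV²/2) = 5.963e+04 Pa.
ΔP_A/ΔP_B = 3.029e+04/5.963e+04 = 0.508.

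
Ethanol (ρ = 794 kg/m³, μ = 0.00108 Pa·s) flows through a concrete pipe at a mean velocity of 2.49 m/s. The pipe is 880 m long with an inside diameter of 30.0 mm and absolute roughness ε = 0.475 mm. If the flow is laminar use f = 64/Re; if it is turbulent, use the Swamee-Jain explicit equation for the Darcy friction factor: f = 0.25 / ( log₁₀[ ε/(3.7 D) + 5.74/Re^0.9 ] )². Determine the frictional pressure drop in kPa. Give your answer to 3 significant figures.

ΔP ≈ 3300 kPa

Reynolds number Re = ρVD/μ = 794 · 2.49 · 0.03 / 0.00108 = 5.492e+04.
Re > 4000 → turbulent. Relative roughness ε/D = 0.000475/0.03 = 0.0158. Swamee-Jain: f = 0.25/(log₁₀[0.0158/3.7 + 5.74/5.492e+04^0.9])² = 0.25/(log₁₀[0.00428 + 0.000311])² = 0.25/(-2.338)² = 0.04573.
Darcy-Weisbach: ΔP = f(L/D)(ρV²/2) = 0.04573·(880/0.03)·(794·2.49²/2) = 0.04573·2.933e+04·2461 = 3.302e+06 Pa.
ΔP = 3.302e+06 Pa = 3300 kPa.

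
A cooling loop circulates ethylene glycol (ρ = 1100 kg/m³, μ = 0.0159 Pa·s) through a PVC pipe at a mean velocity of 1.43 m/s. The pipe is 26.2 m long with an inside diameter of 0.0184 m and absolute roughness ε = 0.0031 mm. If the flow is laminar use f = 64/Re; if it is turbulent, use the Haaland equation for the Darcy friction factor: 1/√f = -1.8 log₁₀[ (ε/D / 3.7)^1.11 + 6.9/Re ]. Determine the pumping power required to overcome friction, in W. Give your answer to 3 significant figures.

P ≈ 21.4 W

Reynolds number Re = ρVD/μ = 1100 · 1.43 · 0.0184 / 0.0159 = 1820.
Re < 2300 → laminar flow, so f = 64/Re = 64/1820 = 0.03516 (the turbulent correlation is not needed).
Darcy-Weisbach: ΔP = f(L/D)(ρV²/2) = 0.03516·(26.2/0.0184)·(1100·1.43²/2) = 0.03516·1424·1125 = 5.631e+04 Pa.
Q = V·A = 1.43·0.0002659 = 0.0003802 m³/s.
Pumping power P = QΔP = 0.0003802·5.631e+04 = 21.41 W = 21.4 W.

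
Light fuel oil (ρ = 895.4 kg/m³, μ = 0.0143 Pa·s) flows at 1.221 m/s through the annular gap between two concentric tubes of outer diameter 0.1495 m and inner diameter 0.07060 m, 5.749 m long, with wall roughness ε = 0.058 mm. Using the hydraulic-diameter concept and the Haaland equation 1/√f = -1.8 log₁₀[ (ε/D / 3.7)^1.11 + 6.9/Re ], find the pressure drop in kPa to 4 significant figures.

ΔP ≈ 1.769 kPa

Hydraulic diameter D_h = 4A/P = D_o - D_i = 0.1495 - 0.0706 = 0.0789 m.
Re = ρVD_h/μ = 895.4·1.221·0.0789/0.0143 = 6032.
ε/D_h = 5.8e-05/0.0789 = 0.000735; Haaland gives 1/√f = -1.8 log₁₀[7.78e-05+0.00114] = 5.243, so f = 0.03637.
ΔP = f(L/D_h)(ρV²/2) = 0.03637·5.749/0.0789·667.4 = 1769 Pa.
ΔP = 1.769 kPa.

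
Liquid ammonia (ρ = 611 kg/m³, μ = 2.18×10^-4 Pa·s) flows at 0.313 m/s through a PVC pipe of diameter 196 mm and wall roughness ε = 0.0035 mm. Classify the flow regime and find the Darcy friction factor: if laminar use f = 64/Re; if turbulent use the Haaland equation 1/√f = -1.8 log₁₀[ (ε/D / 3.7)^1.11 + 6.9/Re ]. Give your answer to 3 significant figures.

f ≈ 0.0161

Re = ρVD/μ = 611·0.313·0.196/0.000218 = 1.719e+05.
Re > 4000 → turbulent. ε/D = 3.5e-06/0.196 = 1.79e-05; Haaland: 1/√f = -1.8 log₁₀[1.26e-06 + 4.01e-05] = 7.89, so f = 0.01607.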